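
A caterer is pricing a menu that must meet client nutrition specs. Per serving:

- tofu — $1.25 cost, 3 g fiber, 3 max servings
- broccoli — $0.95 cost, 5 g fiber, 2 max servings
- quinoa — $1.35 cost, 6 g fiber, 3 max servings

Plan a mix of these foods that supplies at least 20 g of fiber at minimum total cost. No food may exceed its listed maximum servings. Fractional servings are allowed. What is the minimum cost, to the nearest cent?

$4.15

Cost per g of fiber: broccoli $0.1900, quinoa $0.2250, tofu $0.4167.
Take 2 servings of broccoli: +10.0 g fiber for $1.90 (total $1.90, still need 10.0 g).
Take 1.667 servings of quinoa: +10.0 g fiber for $2.25 (total $4.15, still need 0.0 g).
Greedy by cheapest-per-g is optimal for a single linear constraint, so the minimum cost is $4.15.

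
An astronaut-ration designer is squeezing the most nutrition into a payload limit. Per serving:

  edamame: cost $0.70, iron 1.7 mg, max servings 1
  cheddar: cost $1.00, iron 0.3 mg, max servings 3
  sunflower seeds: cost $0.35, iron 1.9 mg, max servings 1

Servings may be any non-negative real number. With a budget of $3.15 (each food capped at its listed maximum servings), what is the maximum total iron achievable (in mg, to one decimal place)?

4.2 mg

Iron per dollar: sunflower seeds 5.429, edamame 2.429, cheddar 0.3.
Take 1 serving of sunflower seeds: spends $0.35, +1.9 mg iron (running total 1.9 mg).
Take 1 serving of edamame: spends $0.70, +1.7 mg iron (running total 3.6 mg).
Take 2.1 servings of cheddar: spends $2.10, +0.6 mg iron (running total 4.2 mg).
Filling greedily by iron-per-dollar is optimal for one linear limit, giving 4.2 mg.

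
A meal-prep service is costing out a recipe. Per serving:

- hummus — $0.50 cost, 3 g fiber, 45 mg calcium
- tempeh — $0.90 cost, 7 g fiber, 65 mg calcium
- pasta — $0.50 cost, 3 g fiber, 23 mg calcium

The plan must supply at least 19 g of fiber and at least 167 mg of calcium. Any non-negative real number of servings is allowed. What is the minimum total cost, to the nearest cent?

Check every corner: each single food scaled to meet both minima, and each pair solved so both constraints bind.
hummus only: max(19/3, 167/45) = 6.333 servings → $3.17.
tempeh only: max(19/7, 167/65) = 2.714 servings → $2.44.
pasta only: max(19/3, 167/23) = 7.261 servings → $3.63.
hummus + tempeh: the both-tight solution has a negative serving — not a feasible corner.
hummus + pasta with both tight: 0.9697 servings and 5.364 servings → $3.17.
tempeh + pasta with both tight: 1.882 servings and 1.941 servings → $2.66.
The minimum over all feasible corners is $2.44.

$2.44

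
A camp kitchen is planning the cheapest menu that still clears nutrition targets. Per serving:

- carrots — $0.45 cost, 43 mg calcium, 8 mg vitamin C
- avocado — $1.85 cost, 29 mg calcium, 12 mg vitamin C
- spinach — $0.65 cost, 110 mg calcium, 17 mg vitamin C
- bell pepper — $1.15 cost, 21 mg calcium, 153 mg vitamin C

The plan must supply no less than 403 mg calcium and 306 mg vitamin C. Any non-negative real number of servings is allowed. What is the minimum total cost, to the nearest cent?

Two binding constraints pin down two serving amounts, so the optimal mix uses at most two foods. The candidates are each food alone (scaled to the tighter of calcium/vitamin C) and each pair with both constraints tight.
carrots only: max(403/43, 306/8) = 38.25 servings → $17.21.
avocado only: max(403/29, 306/12) = 25.5 servings → $47.17.
spinach only: max(403/110, 306/17) = 18 servings → $11.70.
bell pepper only: max(403/21, 306/153) = 19.19 servings → $22.07.
carrots + avocado: the both-tight solution has a negative serving — not a feasible corner.
carrots + spinach: intersection lies outside the first quadrant.
carrots + bell pepper with both tight: 8.615 servings and 1.55 servings → $5.66.
avocado + spinach with both targets exact would need a negative amount; discard.
avocado + bell pepper with both tight: 13.2 servings and 0.9649 servings → $25.53.
spinach + bell pepper with both tight: 3.353 servings and 1.627 servings → $4.05.
So the least-cost plan costs $4.05.

$4.05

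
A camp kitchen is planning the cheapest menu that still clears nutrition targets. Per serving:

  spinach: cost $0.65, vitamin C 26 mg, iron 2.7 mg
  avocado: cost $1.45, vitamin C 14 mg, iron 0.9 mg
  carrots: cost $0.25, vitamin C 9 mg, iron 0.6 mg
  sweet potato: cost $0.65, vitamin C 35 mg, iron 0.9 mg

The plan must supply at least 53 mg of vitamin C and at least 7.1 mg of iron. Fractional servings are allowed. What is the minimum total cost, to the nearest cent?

spinach only: max(53/26, 7.1/2.7) = 2.63 servings → $1.71.
avocado only: max(53/14, 7.1/0.9) = 7.889 servings → $11.44.
carrots only: max(53/9, 7.1/0.6) = 11.83 servings → $2.96.
sweet potato only: max(53/35, 7.1/0.9) = 7.889 servings → $5.13.
spinach + avocado: intersection lies outside the first quadrant.
spinach + carrots: intersection lies outside the first quadrant.
spinach + sweet potato with both targets exact would need a negative amount; discard.
avocado + carrots with both targets exact would need a negative amount; discard.
avocado + sweet potato with both targets exact would need a negative amount; discard.
carrots + sweet potato: intersection lies outside the first quadrant.
Cheapest feasible corner: $1.71.

$1.71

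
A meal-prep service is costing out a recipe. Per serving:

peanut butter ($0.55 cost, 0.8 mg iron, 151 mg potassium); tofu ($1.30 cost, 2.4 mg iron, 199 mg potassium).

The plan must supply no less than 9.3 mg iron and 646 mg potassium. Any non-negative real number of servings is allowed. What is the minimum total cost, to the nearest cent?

$5.04

Minimising a linear cost over {iron ≥ 9.3, potassium ≥ 646, servings ≥ 0} — the optimum is at a vertex, using one or two foods.
peanut butter only: max(9.3/0.8, 646/151) = 11.62 servings → $6.39.
tofu only: max(9.3/2.4, 646/199) = 3.875 servings → $5.04.
peanut butter + tofu: intersection lies outside the first quadrant.
Cheapest feasible corner: $5.04.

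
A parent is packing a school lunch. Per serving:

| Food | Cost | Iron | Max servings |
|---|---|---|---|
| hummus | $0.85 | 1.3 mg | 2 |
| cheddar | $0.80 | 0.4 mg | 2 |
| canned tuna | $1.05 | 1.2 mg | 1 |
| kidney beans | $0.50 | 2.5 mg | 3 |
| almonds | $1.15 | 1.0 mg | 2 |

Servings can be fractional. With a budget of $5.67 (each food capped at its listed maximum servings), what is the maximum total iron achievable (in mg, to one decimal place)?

12.5 mg

Iron per dollar: kidney beans 5, hummus 1.529, canned tuna 1.143, almonds 0.8696, cheddar 0.5.
Take 3 servings of kidney beans: spends $1.50, +7.5 mg iron (running total 7.5 mg).
Take 2 servings of hummus: spends $1.70, +2.6 mg iron (running total 10.1 mg).
Take 1 serving of canned tuna: spends $1.05, +1.2 mg iron (running total 11.3 mg).
Take 1.235 servings of almonds: spends $1.42, +1.2 mg iron (running total 12.5 mg).
Greedy by best ratio exhausts the cost allowance optimally: 12.5 mg.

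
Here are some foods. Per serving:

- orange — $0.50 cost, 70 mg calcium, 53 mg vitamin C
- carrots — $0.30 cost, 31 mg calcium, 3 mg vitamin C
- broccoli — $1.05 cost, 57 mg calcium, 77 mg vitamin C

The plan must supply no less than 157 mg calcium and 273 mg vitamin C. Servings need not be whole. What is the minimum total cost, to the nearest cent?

For a min-cost LP with two ≥-constraints, a basic feasible solution has at most two positive variables.
orange only: max(157/70, 273/53) = 5.151 servings → $2.58.
carrots only: max(157/31, 273/3) = 91 servings → $27.30.
broccoli only: max(157/57, 273/77) = 3.545 servings → $3.72.
orange + carrots: intersection lies outside the first quadrant.
orange + broccoli: intersection lies outside the first quadrant.
carrots + broccoli with both targets exact would need a negative amount; discard.
So the least-cost plan costs $2.58.

$2.58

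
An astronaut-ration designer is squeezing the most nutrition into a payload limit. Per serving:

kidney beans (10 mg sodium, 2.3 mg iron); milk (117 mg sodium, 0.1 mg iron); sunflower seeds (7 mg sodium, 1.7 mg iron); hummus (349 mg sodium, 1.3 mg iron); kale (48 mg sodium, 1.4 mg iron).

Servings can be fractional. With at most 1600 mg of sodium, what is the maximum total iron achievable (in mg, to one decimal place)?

Iron per mg sodium: sunflower seeds 0.2429, kidney beans 0.23, kale 0.02917, hummus 0.003725, milk 0.0008547.
With no serving limits, spend the whole sodium allowance on sunflower seeds: 1600 mg / 7 mg × 1.7 mg = 388.6 mg.

388.6 mg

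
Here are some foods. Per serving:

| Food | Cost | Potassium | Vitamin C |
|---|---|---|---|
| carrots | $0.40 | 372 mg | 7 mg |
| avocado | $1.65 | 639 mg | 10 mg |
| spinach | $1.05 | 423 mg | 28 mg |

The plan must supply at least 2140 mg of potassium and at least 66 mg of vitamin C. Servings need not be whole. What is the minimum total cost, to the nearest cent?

Two binding constraints pin down two serving amounts, so the optimal mix uses at most two foods. The candidates are each food alone (scaled to the tighter of potassium/vitamin C) and each pair with both constraints tight.
carrots only: max(2140/372, 66/7) = 9.429 servings → $3.77.
avocado only: max(2140/639, 66/10) = 6.6 servings → $10.89.
spinach only: max(2140/423, 66/28) = 5.059 servings → $5.31.
carrots + avocado: the both-tight solution has a negative serving — not a feasible corner.
carrots + spinach with both tight: 4.293 servings and 1.284 servings → $3.07.
avocado + spinach with both tight: 2.342 servings and 1.521 servings → $5.46.
Cheapest feasible corner: $3.07.

$3.07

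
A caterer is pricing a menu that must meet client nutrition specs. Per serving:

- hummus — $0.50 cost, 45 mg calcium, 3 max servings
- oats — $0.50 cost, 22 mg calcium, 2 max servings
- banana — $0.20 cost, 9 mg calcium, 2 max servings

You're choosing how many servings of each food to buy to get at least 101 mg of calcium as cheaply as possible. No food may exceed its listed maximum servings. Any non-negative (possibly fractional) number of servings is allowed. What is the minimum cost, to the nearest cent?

$1.12

Cost per mg of calcium: hummus $0.0111, banana $0.0222, oats $0.0227.
Take 2.244 servings of hummus: +101.0 mg calcium for $1.12 (total $1.12, still need 0.0 mg).
Greedy by cheapest-per-mg is optimal for a single linear constraint, so the minimum cost is $1.12.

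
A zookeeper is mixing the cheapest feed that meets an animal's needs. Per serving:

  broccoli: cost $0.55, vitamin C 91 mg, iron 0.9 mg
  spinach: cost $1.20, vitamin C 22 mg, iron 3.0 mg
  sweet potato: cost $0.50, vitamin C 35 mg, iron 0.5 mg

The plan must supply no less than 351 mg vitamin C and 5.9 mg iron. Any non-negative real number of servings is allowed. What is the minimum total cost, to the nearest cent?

$3.05

Two binding constraints pin down two serving amounts, so the optimal mix uses at most two foods. The candidates are each food alone (scaled to the tighter of vitamin C/iron) and each pair with both constraints tight.
broccoli only: max(351/91, 5.9/0.9) = 6.556 servings → $3.61.
spinach only: max(351/22, 5.9/3.0) = 15.95 servings → $19.15.
sweet potato only: max(351/35, 5.9/0.5) = 11.8 servings → $5.90.
broccoli + spinach with both tight: 3.646 servings and 0.8728 servings → $3.05.
broccoli + sweet potato: the both-tight solution has a negative serving — not a feasible corner.
spinach + sweet potato with both tight: 0.3298 servings and 9.821 servings → $5.31.
Cheapest feasible corner: $3.05.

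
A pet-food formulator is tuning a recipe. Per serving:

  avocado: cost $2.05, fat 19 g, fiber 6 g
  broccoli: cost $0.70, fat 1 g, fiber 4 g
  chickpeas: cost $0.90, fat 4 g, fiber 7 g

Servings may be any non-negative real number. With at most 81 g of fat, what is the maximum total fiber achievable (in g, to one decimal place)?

324.0 g

Fiber per g fat: broccoli 4, chickpeas 1.75, avocado 0.3158.
With no serving limits, spend the whole fat allowance on broccoli: 81 g / 1 g × 4 g = 324.0 g.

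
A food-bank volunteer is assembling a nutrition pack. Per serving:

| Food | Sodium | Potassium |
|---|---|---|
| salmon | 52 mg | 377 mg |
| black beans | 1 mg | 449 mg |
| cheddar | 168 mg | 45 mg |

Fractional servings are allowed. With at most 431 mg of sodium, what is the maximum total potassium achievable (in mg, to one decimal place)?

Potassium per mg sodium: black beans 449, salmon 7.25, cheddar 0.2679.
With no serving limits, spend the whole sodium allowance on black beans: 431 mg / 1 mg × 449 mg = 193519.0 mg.

193519.0 mg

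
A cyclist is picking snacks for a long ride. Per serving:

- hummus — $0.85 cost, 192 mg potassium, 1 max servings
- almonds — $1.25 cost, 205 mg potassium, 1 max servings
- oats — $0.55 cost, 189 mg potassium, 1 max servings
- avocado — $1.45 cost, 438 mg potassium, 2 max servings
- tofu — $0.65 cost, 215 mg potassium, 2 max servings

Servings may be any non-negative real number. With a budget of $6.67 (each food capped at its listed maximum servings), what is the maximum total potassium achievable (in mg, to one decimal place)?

1862.5 mg

Potassium per dollar: oats 343.6, tofu 330.8, avocado 302.1, hummus 225.9, almonds 164.
Take 1 serving of oats: spends $0.55, +189.0 mg potassium (running total 189.0 mg).
Take 2 servings of tofu: spends $1.30, +430.0 mg potassium (running total 619.0 mg).
Take 2 servings of avocado: spends $2.90, +876.0 mg potassium (running total 1495.0 mg).
Take 1 serving of hummus: spends $0.85, +192.0 mg potassium (running total 1687.0 mg).
Take 0.856 servings of almonds: spends $1.07, +175.5 mg potassium (running total 1862.5 mg).
Filling greedily by potassium-per-dollar is optimal for one linear limit, giving 1862.5 mg.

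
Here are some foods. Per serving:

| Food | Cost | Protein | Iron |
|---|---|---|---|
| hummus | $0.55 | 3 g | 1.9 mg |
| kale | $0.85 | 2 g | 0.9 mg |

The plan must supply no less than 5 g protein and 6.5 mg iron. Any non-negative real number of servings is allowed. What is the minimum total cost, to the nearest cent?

For a min-cost LP with two ≥-constraints, a basic feasible solution has at most two positive variables.
hummus only: max(5/3, 6.5/1.9) = 3.421 servings → $1.88.
kale only: max(5/2, 6.5/0.9) = 7.222 servings → $6.14.
hummus + kale: intersection lies outside the first quadrant.
Cheapest feasible corner: $1.88.

$1.88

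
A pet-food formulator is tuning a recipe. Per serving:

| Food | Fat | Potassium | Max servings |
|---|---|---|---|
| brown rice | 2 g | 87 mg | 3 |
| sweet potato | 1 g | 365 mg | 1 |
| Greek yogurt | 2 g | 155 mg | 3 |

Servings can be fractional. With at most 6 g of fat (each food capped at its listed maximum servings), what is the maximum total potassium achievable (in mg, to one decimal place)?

Potassium per g fat: sweet potato 365, Greek yogurt 77.5, brown rice 43.5.
Take 1 serving of sweet potato: uses 1 g fat, +365.0 mg potassium (running total 365.0 mg).
Take 2.5 servings of Greek yogurt: uses 5 g fat, +387.5 mg potassium (running total 752.5 mg).
Greedy by best ratio exhausts the fat allowance optimally: 752.5 mg.

752.5 mg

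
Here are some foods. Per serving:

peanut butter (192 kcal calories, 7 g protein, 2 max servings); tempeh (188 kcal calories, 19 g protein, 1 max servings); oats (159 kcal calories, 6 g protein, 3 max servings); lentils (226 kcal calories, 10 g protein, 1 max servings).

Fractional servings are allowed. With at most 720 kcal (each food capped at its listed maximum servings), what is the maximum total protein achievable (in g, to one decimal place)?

Protein per kcal: tempeh 0.1011, lentils 0.04425, oats 0.03774, peanut butter 0.03646.
Take 1 serving of tempeh: uses 188 kcal, +19.0 g protein (running total 19.0 g).
Take 1 serving of lentils: uses 226 kcal, +10.0 g protein (running total 29.0 g).
Take 1.925 servings of oats: uses 306 kcal, +11.5 g protein (running total 40.5 g).
Greedy by best ratio exhausts the calories allowance optimally: 40.5 g.

40.5 g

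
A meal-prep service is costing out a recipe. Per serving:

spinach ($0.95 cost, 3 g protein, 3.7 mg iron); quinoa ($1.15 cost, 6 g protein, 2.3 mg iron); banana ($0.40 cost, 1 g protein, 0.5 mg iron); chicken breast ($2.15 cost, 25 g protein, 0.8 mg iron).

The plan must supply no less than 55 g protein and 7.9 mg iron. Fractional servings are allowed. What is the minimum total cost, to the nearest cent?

Compare the cost at each extreme point of the feasible region.
spinach only: max(55/3, 7.9/3.7) = 18.33 servings → $17.42.
quinoa only: max(55/6, 7.9/2.3) = 9.167 servings → $10.54.
banana only: max(55/1, 7.9/0.5) = 55 servings → $22.00.
chicken breast only: max(55/25, 7.9/0.8) = 9.875 servings → $21.23.
spinach + quinoa: intersection lies outside the first quadrant.
spinach + banana: intersection lies outside the first quadrant.
spinach + chicken breast with both tight: 1.704 servings and 1.996 servings → $5.91.
quinoa + banana with both targets exact would need a negative amount; discard.
quinoa + chicken breast with both tight: 2.913 servings and 1.501 servings → $6.58.
banana + chicken breast with both tight: 13.12 servings and 1.675 servings → $8.85.
The minimum over all feasible corners is $5.91.

$5.91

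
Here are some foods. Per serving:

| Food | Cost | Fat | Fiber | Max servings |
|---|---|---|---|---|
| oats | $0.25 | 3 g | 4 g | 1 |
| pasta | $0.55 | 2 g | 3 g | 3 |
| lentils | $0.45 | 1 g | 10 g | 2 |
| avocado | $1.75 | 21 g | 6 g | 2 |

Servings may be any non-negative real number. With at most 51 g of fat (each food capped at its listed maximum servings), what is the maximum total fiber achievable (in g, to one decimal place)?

44.4 g

Fiber per g fat: lentils 10, pasta 1.5, oats 1.333, avocado 0.2857.
Take 2 servings of lentils: uses 2 g fat, +20.0 g fiber (running total 20.0 g).
Take 3 servings of pasta: uses 6 g fat, +9.0 g fiber (running total 29.0 g).
Take 1 serving of oats: uses 3 g fat, +4.0 g fiber (running total 33.0 g).
Take 1.905 servings of avocado: uses 40 g fat, +11.4 g fiber (running total 44.4 g).
Greedy by best ratio exhausts the fat allowance optimally: 44.4 g.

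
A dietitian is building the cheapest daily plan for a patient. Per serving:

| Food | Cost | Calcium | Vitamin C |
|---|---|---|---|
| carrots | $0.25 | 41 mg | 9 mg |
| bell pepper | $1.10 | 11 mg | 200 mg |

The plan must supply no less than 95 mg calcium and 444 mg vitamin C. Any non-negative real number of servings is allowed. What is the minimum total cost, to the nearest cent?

Two binding constraints pin down two serving amounts, so the optimal mix uses at most two foods. The candidates are each food alone (scaled to the tighter of calcium/vitamin C) and each pair with both constraints tight.
carrots only: max(95/41, 444/9) = 49.33 servings → $12.33.
bell pepper only: max(95/11, 444/200) = 8.636 servings → $9.50.
carrots + bell pepper with both tight: 1.743 servings and 2.142 servings → $2.79.
The minimum over all feasible corners is $2.79.

$2.79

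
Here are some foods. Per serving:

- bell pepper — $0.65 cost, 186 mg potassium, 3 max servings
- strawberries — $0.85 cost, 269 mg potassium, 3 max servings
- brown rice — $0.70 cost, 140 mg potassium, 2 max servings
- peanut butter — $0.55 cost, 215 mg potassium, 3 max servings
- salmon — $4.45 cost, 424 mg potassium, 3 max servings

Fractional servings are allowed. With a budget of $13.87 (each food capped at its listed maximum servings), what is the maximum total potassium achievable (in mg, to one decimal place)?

2892.2 mg

Potassium per dollar: peanut butter 390.9, strawberries 316.5, bell pepper 286.2, brown rice 200, salmon 95.28.
Take 3 servings of peanut butter: spends $1.65, +645.0 mg potassium (running total 645.0 mg).
Take 3 servings of strawberries: spends $2.55, +807.0 mg potassium (running total 1452.0 mg).
Take 3 servings of bell pepper: spends $1.95, +558.0 mg potassium (running total 2010.0 mg).
Take 2 servings of brown rice: spends $1.40, +280.0 mg potassium (running total 2290.0 mg).
Take 1.42 servings of salmon: spends $6.32, +602.2 mg potassium (running total 2892.2 mg).
Filling greedily by potassium-per-dollar is optimal for one linear limit, giving 2892.2 mg.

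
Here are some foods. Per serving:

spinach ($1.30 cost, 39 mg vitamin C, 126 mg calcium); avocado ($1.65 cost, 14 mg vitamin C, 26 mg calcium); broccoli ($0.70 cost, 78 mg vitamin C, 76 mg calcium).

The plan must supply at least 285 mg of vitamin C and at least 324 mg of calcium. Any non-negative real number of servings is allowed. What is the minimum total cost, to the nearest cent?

An LP optimum is at a vertex; with two nutrient constraints at most two foods are used. Check each candidate.
spinach only: max(285/39, 324/126) = 7.308 servings → $9.50.
avocado only: max(285/14, 324/26) = 20.36 servings → $33.59.
broccoli only: max(285/78, 324/76) = 4.263 servings → $2.98.
spinach + avocado: the both-tight solution has a negative serving — not a feasible corner.
spinach + broccoli with both tight: 0.5262 servings and 3.391 servings → $3.06.
avocado + broccoli with both tight: 3.747 servings and 2.981 servings → $8.27.
Cheapest feasible corner: $2.98.

$2.98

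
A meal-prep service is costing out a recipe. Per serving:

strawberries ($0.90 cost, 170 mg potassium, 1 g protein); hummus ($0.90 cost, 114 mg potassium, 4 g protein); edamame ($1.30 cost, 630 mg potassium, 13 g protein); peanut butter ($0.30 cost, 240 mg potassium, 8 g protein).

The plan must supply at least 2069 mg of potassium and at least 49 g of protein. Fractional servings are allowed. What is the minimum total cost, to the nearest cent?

$2.59

An LP optimum is at a vertex; with two nutrient constraints at most two foods are used. Check each candidate.
strawberries only: max(2069/170, 49/1) = 49 servings → $44.10.
hummus only: max(2069/114, 49/4) = 18.15 servings → $16.33.
edamame only: max(2069/630, 49/13) = 3.769 servings → $4.90.
peanut butter only: max(2069/240, 49/8) = 8.621 servings → $2.59.
strawberries + hummus with both tight: 4.753 servings and 11.06 servings → $14.23.
strawberries + edamame: the both-tight solution has a negative serving — not a feasible corner.
strawberries + peanut butter with both tight: 4.279 servings and 5.59 servings → $5.53.
hummus + edamame with both tight: 3.828 servings and 2.592 servings → $6.81.
hummus + peanut butter with both targets exact would need a negative amount; discard.
edamame + peanut butter with both tight: 2.496 servings and 2.069 servings → $3.87.
The minimum over all feasible corners is $2.59.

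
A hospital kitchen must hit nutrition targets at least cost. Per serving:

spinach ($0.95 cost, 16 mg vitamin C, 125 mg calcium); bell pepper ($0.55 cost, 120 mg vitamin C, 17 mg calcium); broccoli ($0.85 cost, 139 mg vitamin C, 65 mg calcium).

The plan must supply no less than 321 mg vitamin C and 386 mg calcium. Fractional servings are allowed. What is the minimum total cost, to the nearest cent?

The cheapest plan sits at a corner of the feasible region — with two constraints it uses at most two foods.
spinach only: max(321/16, 386/125) = 20.06 servings → $19.06.
bell pepper only: max(321/120, 386/17) = 22.71 servings → $12.49.
broccoli only: max(321/139, 386/65) = 5.938 servings → $5.05.
spinach + bell pepper with both tight: 2.775 servings and 2.305 servings → $3.90.
spinach + broccoli with both tight: 2.007 servings and 2.078 servings → $3.67.
bell pepper + broccoli with both targets exact would need a negative amount; discard.
Cheapest feasible corner: $3.67.

$3.67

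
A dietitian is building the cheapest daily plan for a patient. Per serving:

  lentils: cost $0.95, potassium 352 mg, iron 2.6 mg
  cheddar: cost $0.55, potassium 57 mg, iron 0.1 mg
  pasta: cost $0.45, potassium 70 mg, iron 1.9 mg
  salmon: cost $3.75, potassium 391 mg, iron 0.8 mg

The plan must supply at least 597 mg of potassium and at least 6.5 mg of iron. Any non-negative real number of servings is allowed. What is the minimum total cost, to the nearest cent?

$2.01

With two linear requirements the optimum uses one or two foods; enumerate the corners.
lentils only: max(597/352, 6.5/2.6) = 2.5 servings → $2.38.
cheddar only: max(597/57, 6.5/0.1) = 65 servings → $35.75.
pasta only: max(597/70, 6.5/1.9) = 8.529 servings → $3.84.
salmon only: max(597/391, 6.5/0.8) = 8.125 servings → $30.47.
lentils + cheddar with both targets exact would need a negative amount; discard.
lentils + pasta with both tight: 1.395 servings and 1.512 servings → $2.01.
lentils + salmon with both targets exact would need a negative amount; discard.
cheddar + pasta with both tight: 6.706 servings and 3.068 servings → $5.07.
cheddar + salmon: the both-tight solution has a negative serving — not a feasible corner.
pasta + salmon with both tight: 3.005 servings and 0.9889 servings → $5.06.
So the least-cost plan costs $2.01.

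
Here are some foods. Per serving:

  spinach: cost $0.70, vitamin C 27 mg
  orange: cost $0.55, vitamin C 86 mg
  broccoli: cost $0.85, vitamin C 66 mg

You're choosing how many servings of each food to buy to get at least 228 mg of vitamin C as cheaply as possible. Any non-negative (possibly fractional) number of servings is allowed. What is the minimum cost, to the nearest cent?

Cost per mg of vitamin C: orange $0.0064, broccoli $0.0129, spinach $0.0259.
With no serving limits, use only orange: 228 mg / 86 mg = 2.651 servings × $0.55 = $1.46.

$1.46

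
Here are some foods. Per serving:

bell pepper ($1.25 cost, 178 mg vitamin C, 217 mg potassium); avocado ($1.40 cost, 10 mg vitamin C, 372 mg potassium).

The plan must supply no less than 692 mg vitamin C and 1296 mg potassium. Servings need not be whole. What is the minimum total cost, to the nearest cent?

$6.53

An LP optimum is at a vertex; with two nutrient constraints at most two foods are used. Check each candidate.
bell pepper only: max(692/178, 1296/217) = 5.972 servings → $7.47.
avocado only: max(692/10, 1296/372) = 69.2 servings → $96.88.
bell pepper + avocado with both tight: 3.817 servings and 1.257 servings → $6.53.
So the least-cost plan costs $6.53.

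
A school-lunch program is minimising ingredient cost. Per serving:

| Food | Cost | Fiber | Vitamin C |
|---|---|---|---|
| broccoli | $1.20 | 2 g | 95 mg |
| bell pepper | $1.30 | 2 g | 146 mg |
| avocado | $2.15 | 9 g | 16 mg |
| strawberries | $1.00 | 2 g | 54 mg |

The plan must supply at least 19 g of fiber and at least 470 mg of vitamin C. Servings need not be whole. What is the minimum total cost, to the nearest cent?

$7.06

This is a tiny linear program; its minimum lies at a vertex of the feasible set. List the vertices and price them.
broccoli only: max(19/2, 470/95) = 9.5 servings → $11.40.
bell pepper only: max(19/2, 470/146) = 9.5 servings → $12.35.
avocado only: max(19/9, 470/16) = 29.38 servings → $63.16.
strawberries only: max(19/2, 470/54) = 9.5 servings → $9.50.
broccoli + bell pepper: intersection lies outside the first quadrant.
broccoli + avocado with both tight: 4.77 servings and 1.051 servings → $7.98.
broccoli + strawberries with both targets exact would need a negative amount; discard.
bell pepper + avocado with both tight: 3.062 servings and 1.431 servings → $7.06.
bell pepper + strawberries with both targets exact would need a negative amount; discard.
avocado + strawberries with both tight: 0.1894 servings and 8.648 servings → $9.05.
So the least-cost plan costs $7.06.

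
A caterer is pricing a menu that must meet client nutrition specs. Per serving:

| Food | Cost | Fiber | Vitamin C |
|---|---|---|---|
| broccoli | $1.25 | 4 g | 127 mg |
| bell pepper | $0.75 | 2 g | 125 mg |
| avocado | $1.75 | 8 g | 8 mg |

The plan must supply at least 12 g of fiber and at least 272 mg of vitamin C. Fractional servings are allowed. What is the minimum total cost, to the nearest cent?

$3.29

broccoli only: max(12/4, 272/127) = 3 servings → $3.75.
bell pepper only: max(12/2, 272/125) = 6 servings → $4.50.
avocado only: max(12/8, 272/8) = 34 servings → $59.50.
broccoli + bell pepper with both targets exact would need a negative amount; discard.
broccoli + avocado with both tight: 2.114 servings and 0.4431 servings → $3.42.
bell pepper + avocado with both tight: 2.114 servings and 0.9715 servings → $3.29.
The minimum over all feasible corners is $3.29.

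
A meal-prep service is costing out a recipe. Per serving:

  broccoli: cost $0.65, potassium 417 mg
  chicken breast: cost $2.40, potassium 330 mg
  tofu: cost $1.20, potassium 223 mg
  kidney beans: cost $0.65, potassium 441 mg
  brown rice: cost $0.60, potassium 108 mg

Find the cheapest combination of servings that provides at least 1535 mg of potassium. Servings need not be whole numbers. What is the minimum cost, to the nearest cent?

Cost per mg of potassium: kidney beans $0.0015, broccoli $0.0016, tofu $0.0054, brown rice $0.0056, chicken breast $0.0073.
With no serving limits, use only kidney beans: 1535 mg / 441 mg = 3.481 servings × $0.65 = $2.26.

$2.26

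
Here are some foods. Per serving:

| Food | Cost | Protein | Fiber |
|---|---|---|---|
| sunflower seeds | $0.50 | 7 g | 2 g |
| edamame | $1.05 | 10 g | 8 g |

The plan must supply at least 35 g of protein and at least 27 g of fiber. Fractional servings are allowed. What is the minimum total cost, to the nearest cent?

$3.61

For a min-cost LP with two ≥-constraints, a basic feasible solution has at most two positive variables.
sunflower seeds only: max(35/7, 27/2) = 13.5 servings → $6.75.
edamame only: max(35/10, 27/8) = 3.5 servings → $3.67.
sunflower seeds + edamame with both tight: 0.2778 servings and 3.306 servings → $3.61.
The minimum over all feasible corners is $3.61.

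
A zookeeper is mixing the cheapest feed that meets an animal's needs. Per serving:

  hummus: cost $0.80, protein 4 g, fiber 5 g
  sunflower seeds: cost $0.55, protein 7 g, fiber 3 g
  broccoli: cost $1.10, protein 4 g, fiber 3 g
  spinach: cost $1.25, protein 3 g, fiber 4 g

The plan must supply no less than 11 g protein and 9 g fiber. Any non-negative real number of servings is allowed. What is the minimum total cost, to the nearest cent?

$1.50

Check every corner: each single food scaled to meet both minima, and each pair solved so both constraints bind.
hummus only: max(11/4, 9/5) = 2.75 servings → $2.20.
sunflower seeds only: max(11/7, 9/3) = 3 servings → $1.65.
broccoli only: max(11/4, 9/3) = 3 servings → $3.30.
spinach only: max(11/3, 9/4) = 3.667 servings → $4.58.
hummus + sunflower seeds with both tight: 1.304 servings and 0.8261 servings → $1.50.
hummus + broccoli with both tight: 0.375 servings and 2.375 servings → $2.91.
hummus + spinach: intersection lies outside the first quadrant.
sunflower seeds + broccoli with both targets exact would need a negative amount; discard.
sunflower seeds + spinach with both tight: 0.8947 servings and 1.579 servings → $2.47.
broccoli + spinach with both tight: 2.429 servings and 0.4286 servings → $3.21.
The minimum over all feasible corners is $1.50.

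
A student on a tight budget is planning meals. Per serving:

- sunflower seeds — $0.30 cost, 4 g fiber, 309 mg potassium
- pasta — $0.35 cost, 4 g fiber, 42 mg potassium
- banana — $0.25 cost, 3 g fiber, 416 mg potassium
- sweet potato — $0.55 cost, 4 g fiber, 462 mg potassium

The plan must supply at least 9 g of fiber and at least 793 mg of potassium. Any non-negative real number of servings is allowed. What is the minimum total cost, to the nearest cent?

With two linear requirements the optimum uses one or two foods; enumerate the corners.
sunflower seeds only: max(9/4, 793/309) = 2.566 servings → $0.77.
pasta only: max(9/4, 793/42) = 18.88 servings → $6.61.
banana only: max(9/3, 793/416) = 3 servings → $0.75.
sweet potato only: max(9/4, 793/462) = 2.25 servings → $1.24.
sunflower seeds + pasta with both targets exact would need a negative amount; discard.
sunflower seeds + banana with both tight: 1.852 servings and 0.5305 servings → $0.69.
sunflower seeds + sweet potato with both tight: 1.611 servings and 0.6389 servings → $0.83.
pasta + banana with both tight: 0.8875 servings and 1.817 servings → $0.76.
pasta + sweet potato with both tight: 0.5869 servings and 1.663 servings → $1.12.
banana + sweet potato with both targets exact would need a negative amount; discard.
So the least-cost plan costs $0.69.

$0.69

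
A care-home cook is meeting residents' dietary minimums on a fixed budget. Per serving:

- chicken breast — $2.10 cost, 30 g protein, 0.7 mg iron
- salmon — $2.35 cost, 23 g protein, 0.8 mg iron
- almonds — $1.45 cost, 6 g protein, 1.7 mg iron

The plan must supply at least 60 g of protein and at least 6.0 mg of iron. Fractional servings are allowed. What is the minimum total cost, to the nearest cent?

The cheapest plan sits at a corner of the feasible region — with two constraints it uses at most two foods.
chicken breast only: max(60/30, 6.0/0.7) = 8.571 servings → $18.00.
salmon only: max(60/23, 6.0/0.8) = 7.5 servings → $17.62.
almonds only: max(60/6, 6.0/1.7) = 10 servings → $14.50.
chicken breast + salmon: the both-tight solution has a negative serving — not a feasible corner.
chicken breast + almonds with both tight: 1.41 servings and 2.949 servings → $7.24.
salmon + almonds with both tight: 1.924 servings and 2.624 servings → $8.33.
So the least-cost plan costs $7.24.

$7.24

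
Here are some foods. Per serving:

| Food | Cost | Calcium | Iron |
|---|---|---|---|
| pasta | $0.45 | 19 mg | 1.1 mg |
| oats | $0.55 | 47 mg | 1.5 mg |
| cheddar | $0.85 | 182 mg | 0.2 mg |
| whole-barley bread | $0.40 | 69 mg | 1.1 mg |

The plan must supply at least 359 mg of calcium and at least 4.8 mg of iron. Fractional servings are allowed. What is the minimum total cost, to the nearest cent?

A basic optimal solution has at most two foods positive. Try each food alone and each pair with both targets met exactly.
pasta only: max(359/19, 4.8/1.1) = 18.89 servings → $8.50.
oats only: max(359/47, 4.8/1.5) = 7.638 servings → $4.20.
cheddar only: max(359/182, 4.8/0.2) = 24 servings → $20.40.
whole-barley bread only: max(359/69, 4.8/1.1) = 5.203 servings → $2.08.
pasta + oats: the both-tight solution has a negative serving — not a feasible corner.
pasta + cheddar with both tight: 4.082 servings and 1.546 servings → $3.15.
pasta + whole-barley bread: the both-tight solution has a negative serving — not a feasible corner.
oats + cheddar with both tight: 3.042 servings and 1.187 servings → $2.68.
oats + whole-barley bread: the both-tight solution has a negative serving — not a feasible corner.
cheddar + whole-barley bread with both tight: 0.3417 servings and 4.302 servings → $2.01.
Cheapest feasible corner: $2.01.

$2.01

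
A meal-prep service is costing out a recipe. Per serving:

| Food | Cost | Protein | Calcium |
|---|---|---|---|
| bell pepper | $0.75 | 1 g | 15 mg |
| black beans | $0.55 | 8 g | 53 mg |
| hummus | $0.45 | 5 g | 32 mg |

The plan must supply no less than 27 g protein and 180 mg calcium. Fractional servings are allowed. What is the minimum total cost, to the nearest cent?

$1.87

For a min-cost LP with two ≥-constraints, a basic feasible solution has at most two positive variables.
bell pepper only: max(27/1, 180/15) = 27 servings → $20.25.
black beans only: max(27/8, 180/53) = 3.396 servings → $1.87.
hummus only: max(27/5, 180/32) = 5.625 servings → $2.53.
bell pepper + black beans with both tight: 0.1343 servings and 3.358 servings → $1.95.
bell pepper + hummus with both tight: 0.8372 servings and 5.233 servings → $2.98.
black beans + hummus: intersection lies outside the first quadrant.
Cheapest feasible corner: $1.87.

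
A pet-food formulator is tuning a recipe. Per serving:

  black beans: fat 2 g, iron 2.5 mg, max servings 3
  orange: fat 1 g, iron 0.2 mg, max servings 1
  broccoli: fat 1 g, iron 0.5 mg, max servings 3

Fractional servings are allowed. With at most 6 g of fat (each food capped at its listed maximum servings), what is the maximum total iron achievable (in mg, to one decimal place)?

Iron per g fat: black beans 1.25, broccoli 0.5, orange 0.2.
Take 3 servings of black beans: uses 6 g fat, +7.5 mg iron (running total 7.5 mg).
Filling greedily by iron-per-g fat is optimal for one linear limit, giving 7.5 mg.

7.5 mg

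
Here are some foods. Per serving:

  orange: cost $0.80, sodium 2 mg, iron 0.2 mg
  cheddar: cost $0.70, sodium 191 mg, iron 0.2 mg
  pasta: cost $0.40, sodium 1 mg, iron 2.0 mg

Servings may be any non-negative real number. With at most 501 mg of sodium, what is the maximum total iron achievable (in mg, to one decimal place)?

1002.0 mg

Iron per mg sodium: pasta 2, orange 0.1, cheddar 0.001047.
With no serving limits, spend the whole sodium allowance on pasta: 501 mg / 1 mg × 2.0 mg = 1002.0 mg.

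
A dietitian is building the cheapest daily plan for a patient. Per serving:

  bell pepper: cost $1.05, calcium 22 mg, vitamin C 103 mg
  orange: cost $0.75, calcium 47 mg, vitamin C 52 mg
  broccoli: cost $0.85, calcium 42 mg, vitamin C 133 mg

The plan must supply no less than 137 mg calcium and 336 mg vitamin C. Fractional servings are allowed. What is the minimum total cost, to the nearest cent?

With two linear requirements the optimum uses one or two foods; enumerate the corners.
bell pepper only: max(137/22, 336/103) = 6.227 servings → $6.54.
orange only: max(137/47, 336/52) = 6.462 servings → $4.85.
broccoli only: max(137/42, 336/133) = 3.262 servings → $2.77.
bell pepper + orange with both tight: 2.345 servings and 1.817 servings → $3.82.
bell pepper + broccoli: the both-tight solution has a negative serving — not a feasible corner.
orange + broccoli with both tight: 1.01 servings and 2.131 servings → $2.57.
So the least-cost plan costs $2.57.

$2.57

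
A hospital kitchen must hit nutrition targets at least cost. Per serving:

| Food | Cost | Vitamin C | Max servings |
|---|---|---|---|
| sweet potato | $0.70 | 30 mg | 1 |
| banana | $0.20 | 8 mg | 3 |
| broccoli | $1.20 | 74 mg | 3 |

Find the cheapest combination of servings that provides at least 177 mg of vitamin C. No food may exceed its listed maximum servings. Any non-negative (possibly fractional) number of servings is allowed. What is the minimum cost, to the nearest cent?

Cost per mg of vitamin C: broccoli $0.0162, sweet potato $0.0233, banana $0.0250.
Take 2.392 servings of broccoli: +177.0 mg vitamin C for $2.87 (total $2.87, still need 0.0 mg).
Greedy by cheapest-per-mg is optimal for a single linear constraint, so the minimum cost is $2.87.

$2.87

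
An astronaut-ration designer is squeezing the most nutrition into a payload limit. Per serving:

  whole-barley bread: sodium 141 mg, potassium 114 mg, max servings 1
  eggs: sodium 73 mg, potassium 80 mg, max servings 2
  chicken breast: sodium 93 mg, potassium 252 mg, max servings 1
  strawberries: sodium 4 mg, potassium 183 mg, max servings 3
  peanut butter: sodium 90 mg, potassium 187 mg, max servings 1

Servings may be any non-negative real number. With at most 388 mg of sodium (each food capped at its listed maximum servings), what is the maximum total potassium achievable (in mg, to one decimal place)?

1186.0 mg

Potassium per mg sodium: strawberries 45.75, chicken breast 2.71, peanut butter 2.078, eggs 1.096, whole-barley bread 0.8085.
Take 3 servings of strawberries: uses 12 mg sodium, +549.0 mg potassium (running total 549.0 mg).
Take 1 serving of chicken breast: uses 93 mg sodium, +252.0 mg potassium (running total 801.0 mg).
Take 1 serving of peanut butter: uses 90 mg sodium, +187.0 mg potassium (running total 988.0 mg).
Take 2 servings of eggs: uses 146 mg sodium, +160.0 mg potassium (running total 1148.0 mg).
Take 0.3333 servings of whole-barley bread: uses 47 mg sodium, +38.0 mg potassium (running total 1186.0 mg).
Greedy by best ratio exhausts the sodium allowance optimally: 1186.0 mg.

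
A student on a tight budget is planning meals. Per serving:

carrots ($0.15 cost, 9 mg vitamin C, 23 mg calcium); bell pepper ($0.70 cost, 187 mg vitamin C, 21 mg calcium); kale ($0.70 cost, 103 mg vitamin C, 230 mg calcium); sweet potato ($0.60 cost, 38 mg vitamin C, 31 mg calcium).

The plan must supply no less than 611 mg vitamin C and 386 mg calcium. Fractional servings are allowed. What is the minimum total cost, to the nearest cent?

carrots only: max(611/9, 386/23) = 67.89 servings → $10.18.
bell pepper only: max(611/187, 386/21) = 18.38 servings → $12.87.
kale only: max(611/103, 386/230) = 5.932 servings → $4.15.
sweet potato only: max(611/38, 386/31) = 16.08 servings → $9.65.
carrots + bell pepper with both tight: 14.43 servings and 2.573 servings → $3.97.
carrots + kale with both targets exact would need a negative amount; discard.
carrots + sweet potato: the both-tight solution has a negative serving — not a feasible corner.
bell pepper + kale with both tight: 2.467 servings and 1.453 servings → $2.74.
bell pepper + sweet potato with both tight: 0.8548 servings and 11.87 servings → $7.72.
kale + sweet potato: intersection lies outside the first quadrant.
So the least-cost plan costs $2.74.

$2.74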